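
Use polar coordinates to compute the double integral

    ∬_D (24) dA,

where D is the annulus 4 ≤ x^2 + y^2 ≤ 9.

The region D is 2 ≤ r ≤ 3, 0 ≤ θ ≤ 2π in polar coordinates, where x = r cos(θ), y = r sin(θ), and dA = r dr dθ.

Under the substitution, the integrand becomes 24, so

    ∬_D (24) dA = ∫_{0}^{2π} ∫_{2}^{3} (24) · r dr dθ.

Inner integral (in r): ∫_{2}^{3} (24) · r dr = 60.

Outer integral (in θ): ∫_{0}^{2π} (60) dθ = 120π.

Therefore ∬_D (24) dA = 120π.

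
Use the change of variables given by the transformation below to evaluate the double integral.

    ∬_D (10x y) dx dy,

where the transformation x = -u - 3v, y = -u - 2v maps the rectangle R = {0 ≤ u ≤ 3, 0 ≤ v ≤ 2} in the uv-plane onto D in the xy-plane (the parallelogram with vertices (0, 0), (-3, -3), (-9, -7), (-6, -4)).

Compute the Jacobian determinant of (x, y) with respect to (u, v):

    ∂(x,y)/∂(u,v) = | -1  -3 | = (-1)(-2) - (-3)(-1) = -1.
                   | -1  -2 |

Its absolute value is |J| = 1 (the area scaling factor).

Substituting x = -u - 3v, y = -u - 2v into the integrand,

    10x y → 10u^2 + 50u v + 60v^2,

so the integral becomes

    ∬_R (10u^2 + 50u v + 60v^2) · |J| du dv = ∫_0^3 ∫_0^2 (10u^2 + 50u v + 60v^2) dv du.

Inner (v): 20u^2 + 100u + 160.
Outer (u): 1110.

Therefore ∬_D (10x y) dx dy = 1110.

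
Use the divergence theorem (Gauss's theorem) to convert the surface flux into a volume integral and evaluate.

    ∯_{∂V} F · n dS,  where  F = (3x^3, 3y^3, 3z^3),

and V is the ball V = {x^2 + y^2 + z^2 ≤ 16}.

By the divergence theorem,

    ∯_{∂V} F · n dS = ∭_V (∇ · F) dV.

Compute the divergence:
    ∇ · F = ∂F_x/∂x + ∂F_y/∂y + ∂F_z/∂z = 9x^2 + 9y^2 + 9z^2.

In spherical coordinates, x = ρ sin(φ) cos(θ), y = ρ sin(φ) sin(θ), z = ρ cos(φ), dV = ρ^2 sin(φ) dρ dφ dθ, with 0 ≤ ρ ≤ 4, 0 ≤ φ ≤ π, 0 ≤ θ ≤ 2π.

The integrand, after substitution and multiplying by the volume element, becomes (9ρ^2) · ρ^2 sin(φ), so

    ∭_V (∇·F) dV = ∫_0^{2π} ∫_0^{π} ∫_0^{4} (9ρ^2) · ρ^2 sin(φ) dρ dφ dθ.

Inner (ρ from 0 to 4): 9216sin(φ)/5.
Middle (φ from 0 to π): 18432/5.
Outer (θ from 0 to 2π): 36864π/5.

Therefore ∯_{∂V} F · n dS = 36864π/5.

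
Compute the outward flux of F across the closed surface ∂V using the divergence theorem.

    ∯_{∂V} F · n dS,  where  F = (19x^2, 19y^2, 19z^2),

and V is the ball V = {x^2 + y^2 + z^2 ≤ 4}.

By the divergence theorem,

    ∯_{∂V} F · n dS = ∭_V (∇ · F) dV.

Compute the divergence:
    ∇ · F = ∂F_x/∂x + ∂F_y/∂y + ∂F_z/∂z = 38x + 38y + 38z.

In spherical coordinates, x = ρ sin(φ) cos(θ), y = ρ sin(φ) sin(θ), z = ρ cos(φ), dV = ρ^2 sin(φ) dρ dφ dθ, with 0 ≤ ρ ≤ 2, 0 ≤ φ ≤ π, 0 ≤ θ ≤ 2π.

The integrand, after substitution and multiplying by the volume element, becomes (38ρ (sqrt(2)sin(φ)sin(θ + π/4) + cos(φ))) · ρ^2 sin(φ), so

    ∭_V (∇·F) dV = ∫_0^{2π} ∫_0^{π} ∫_0^{2} (38ρ (sqrt(2)sin(φ)sin(θ + π/4) + cos(φ))) · ρ^2 sin(φ) dρ dφ dθ.

Inner (ρ from 0 to 2): 152(sqrt(2)sin(φ)sin(θ + π/4) + cos(φ))sin(φ).
Middle (φ from 0 to π): 76sqrt(2)π sin(θ + π/4).
Outer (θ from 0 to 2π): 0.

Therefore ∯_{∂V} F · n dS = 0.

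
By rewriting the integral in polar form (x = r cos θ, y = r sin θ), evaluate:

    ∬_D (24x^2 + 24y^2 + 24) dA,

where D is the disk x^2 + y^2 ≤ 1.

The region D is 0 ≤ r ≤ 1, 0 ≤ θ ≤ 2π in polar coordinates, where x = r cos(θ), y = r sin(θ), and dA = r dr dθ.

Under the substitution, the integrand becomes 24r^2 + 24, so

    ∬_D (24x^2 + 24y^2 + 24) dA = ∫_{0}^{2π} ∫_{0}^{1} (24r^2 + 24) · r dr dθ.

Inner integral (in r): ∫_{0}^{1} (24r^2 + 24) · r dr = 18.

Outer integral (in θ): ∫_{0}^{2π} (18) dθ = 36π.

Therefore ∬_D (24x^2 + 24y^2 + 24) dA = 36π.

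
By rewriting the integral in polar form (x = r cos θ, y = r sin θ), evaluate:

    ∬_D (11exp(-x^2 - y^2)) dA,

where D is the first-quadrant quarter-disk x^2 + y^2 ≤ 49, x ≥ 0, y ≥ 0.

The region D is 0 ≤ r ≤ 7, 0 ≤ θ ≤ π/2 in polar coordinates, where x = r cos(θ), y = r sin(θ), and dA = r dr dθ.

Under the substitution, the integrand becomes 11exp(-r^2), so

    ∬_D (11exp(-x^2 - y^2)) dA = ∫_{0}^{π/2} ∫_{0}^{7} (11exp(-r^2)) · r dr dθ.

Inner integral (in r): ∫_{0}^{7} (11exp(-r^2)) · r dr = 11/2 - 11exp(-49)/2.

Outer integral (in θ): ∫_{0}^{π/2} (11/2 - 11exp(-49)/2) dθ = -11π (1 - exp(49))exp(-49)/4.

Therefore ∬_D (11exp(-x^2 - y^2)) dA = -11π (1 - exp(49))exp(-49)/4.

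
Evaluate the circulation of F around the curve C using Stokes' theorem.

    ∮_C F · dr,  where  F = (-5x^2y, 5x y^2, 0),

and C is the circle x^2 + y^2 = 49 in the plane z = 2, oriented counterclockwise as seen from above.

Let S be the flat disk x^2 + y^2 ≤ 49 in the plane z = 2, with upward unit normal n̂ = ẑ. By Stokes' theorem,

    ∮_C F · dr = ∬_S (∇ × F) · n̂ dS = ∬_D (curl F)_z dA,

where D is the disk x^2 + y^2 ≤ 49.

Compute the curl of F = (-5x^2y, 5x y^2, 0):
    (∇ × F)_x = ∂F_z/∂y - ∂F_y/∂z = 0,
    (∇ × F)_y = ∂F_x/∂z - ∂F_z/∂x = 0,
    (∇ × F)_z = ∂F_y/∂x - ∂F_x/∂y = 5x^2 + 5y^2.

On z = 2, (curl F)_z = 5x^2 + 5y^2.

Convert to polar (x = r cos θ, y = r sin θ, dA = r dr dθ); the integrand becomes 5r^2, so

    ∬_D (curl F)_z dA = ∫_0^{2π} ∫_0^{7} (5r^2) · r dr dθ.

Inner (r from 0 to 7): 12005/4.
Outer (θ from 0 to 2π): 12005π/2.

Therefore ∮_C F · dr = 12005π/2.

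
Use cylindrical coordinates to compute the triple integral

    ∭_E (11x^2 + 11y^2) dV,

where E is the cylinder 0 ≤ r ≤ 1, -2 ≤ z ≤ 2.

In cylindrical coordinates, x = r cos(θ), y = r sin(θ), z = z, and dV = r dr dθ dz.

The integrand becomes 11r^2, so

    ∭_E (11x^2 + 11y^2) dV = ∫_{0}^{2π} ∫_{0}^{1} ∫_{-2}^{2} (11r^2) · r dz dr dθ.

Inner (z): 44r^3.
Middle (r from 0 to 1): 11.
Outer (θ): 22π.

Therefore the triple integral equals 22π.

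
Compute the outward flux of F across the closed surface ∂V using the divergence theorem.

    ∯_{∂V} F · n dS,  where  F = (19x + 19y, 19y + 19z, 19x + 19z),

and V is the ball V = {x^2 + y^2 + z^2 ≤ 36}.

By the divergence theorem,

    ∯_{∂V} F · n dS = ∭_V (∇ · F) dV.

Compute the divergence:
    ∇ · F = ∂F_x/∂x + ∂F_y/∂y + ∂F_z/∂z = 19 + 19 + 19 = 57.

In spherical coordinates, x = ρ sin(φ) cos(θ), y = ρ sin(φ) sin(θ), z = ρ cos(φ), dV = ρ^2 sin(φ) dρ dφ dθ, with 0 ≤ ρ ≤ 6, 0 ≤ φ ≤ π, 0 ≤ θ ≤ 2π.

The integrand, after substitution and multiplying by the volume element, becomes (57) · ρ^2 sin(φ), so

    ∭_V (∇·F) dV = ∫_0^{2π} ∫_0^{π} ∫_0^{6} (57) · ρ^2 sin(φ) dρ dφ dθ.

Inner (ρ from 0 to 6): 4104sin(φ).
Middle (φ from 0 to π): 8208.
Outer (θ from 0 to 2π): 16416π.

Therefore ∯_{∂V} F · n dS = 16416π.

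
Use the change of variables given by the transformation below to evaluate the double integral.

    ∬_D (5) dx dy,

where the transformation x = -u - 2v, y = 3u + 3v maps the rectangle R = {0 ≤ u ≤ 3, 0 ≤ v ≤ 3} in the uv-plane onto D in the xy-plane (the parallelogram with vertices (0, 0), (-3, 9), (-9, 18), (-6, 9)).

Compute the Jacobian determinant of (x, y) with respect to (u, v):

    ∂(x,y)/∂(u,v) = | -1  -2 | = (-1)(3) - (-2)(3) = 3.
                   | 3  3 |

Its absolute value is |J| = 3 (the area scaling factor).

Substituting x = -u - 2v, y = 3u + 3v into the integrand,

    5 → 5,

so the integral becomes

    ∬_R (5) · |J| du dv = ∫_0^3 ∫_0^3 (15) dv du.

Inner (v): 45.
Outer (u): 135.

Therefore ∬_D (5) dx dy = 135.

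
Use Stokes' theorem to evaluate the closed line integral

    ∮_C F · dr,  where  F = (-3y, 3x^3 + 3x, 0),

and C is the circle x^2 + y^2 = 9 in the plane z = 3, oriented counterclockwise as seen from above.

Let S be the flat disk x^2 + y^2 ≤ 9 in the plane z = 3, with upward unit normal n̂ = ẑ. By Stokes' theorem,

    ∮_C F · dr = ∬_S (∇ × F) · n̂ dS = ∬_D (curl F)_z dA,

where D is the disk x^2 + y^2 ≤ 9.

Compute the curl of F = (-3y, 3x^3 + 3x, 0):
    (∇ × F)_x = ∂F_z/∂y - ∂F_y/∂z = 0,
    (∇ × F)_y = ∂F_x/∂z - ∂F_z/∂x = 0,
    (∇ × F)_z = ∂F_y/∂x - ∂F_x/∂y = 9x^2 + 6.

On z = 3, (curl F)_z = 9x^2 + 6.

Convert to polar (x = r cos θ, y = r sin θ, dA = r dr dθ); the integrand becomes 9r^2cos(θ)^2 + 6, so

    ∬_D (curl F)_z dA = ∫_0^{2π} ∫_0^{3} (9r^2cos(θ)^2 + 6) · r dr dθ.

Inner (r from 0 to 3): 729cos(θ)^2/4 + 27.
Outer (θ from 0 to 2π): 945π/4.

Therefore ∮_C F · dr = 945π/4.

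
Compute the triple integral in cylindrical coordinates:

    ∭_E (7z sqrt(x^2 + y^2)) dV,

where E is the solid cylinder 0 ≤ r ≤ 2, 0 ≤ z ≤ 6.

In cylindrical coordinates, x = r cos(θ), y = r sin(θ), z = z, and dV = r dr dθ dz.

The integrand becomes 7r z, so

    ∭_E (7z sqrt(x^2 + y^2)) dV = ∫_{0}^{2π} ∫_{0}^{2} ∫_{0}^{6} (7r z) · r dz dr dθ.

Inner (z): 126r^2.
Middle (r from 0 to 2): 336.
Outer (θ): 672π.

Therefore the triple integral equals 672π.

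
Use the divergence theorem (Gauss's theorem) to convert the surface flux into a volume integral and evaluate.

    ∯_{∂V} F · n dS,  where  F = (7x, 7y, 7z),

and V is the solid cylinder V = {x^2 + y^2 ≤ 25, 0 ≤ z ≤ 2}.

By the divergence theorem,

    ∯_{∂V} F · n dS = ∭_V (∇ · F) dV.

Compute the divergence:
    ∇ · F = ∂F_x/∂x + ∂F_y/∂y + ∂F_z/∂z = 7 + 7 + 7 = 21.

In cylindrical coordinates, x = r cos(θ), y = r sin(θ), z = z, dV = r dr dθ dz, with 0 ≤ r ≤ 5, 0 ≤ θ ≤ 2π, 0 ≤ z ≤ 2.

The integrand, after substitution and multiplying by the volume element, becomes (21) · r, so

    ∭_V (∇·F) dV = ∫_0^{2π} ∫_0^{5} ∫_0^{2} (21) · r dz dr dθ.

Inner (z from 0 to 2): 42r.
Middle (r from 0 to 5): 525.
Outer (θ from 0 to 2π): 1050π.

Therefore ∯_{∂V} F · n dS = 1050π.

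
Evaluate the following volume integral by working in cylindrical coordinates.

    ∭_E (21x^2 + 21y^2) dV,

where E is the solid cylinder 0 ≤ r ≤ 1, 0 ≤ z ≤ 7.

In cylindrical coordinates, x = r cos(θ), y = r sin(θ), z = z, and dV = r dr dθ dz.

The integrand becomes 21r^2, so

    ∭_E (21x^2 + 21y^2) dV = ∫_{0}^{2π} ∫_{0}^{1} ∫_{0}^{7} (21r^2) · r dz dr dθ.

Inner (z): 147r^3.
Middle (r from 0 to 1): 147/4.
Outer (θ): 147π/2.

Therefore the triple integral equals 147π/2.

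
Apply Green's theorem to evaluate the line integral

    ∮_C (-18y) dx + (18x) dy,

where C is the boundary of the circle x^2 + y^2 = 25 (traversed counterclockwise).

Green's theorem converts the closed line integral into a double integral over the enclosed region D:

    ∮_C P dx + Q dy = ∬_D (∂Q/∂x - ∂P/∂y) dA.

Here P = -18y, Q = 18x, so

    ∂Q/∂x = 18,    ∂P/∂y = -18,
    ∂Q/∂x - ∂P/∂y = 36.

D is the region x^2 + y^2 ≤ 25. Evaluating the double integral:

In polar coordinates (x = r cos θ, y = r sin θ, dA = r dr dθ) the integrand becomes 36, so

    ∬_D (36) dA = ∫_0^{2π} ∫_0^{5} (36) · r dr dθ.

Inner (r from 0 to 5): 450.
Outer (θ from 0 to 2π): 900π.

Therefore ∮_C P dx + Q dy = 900π.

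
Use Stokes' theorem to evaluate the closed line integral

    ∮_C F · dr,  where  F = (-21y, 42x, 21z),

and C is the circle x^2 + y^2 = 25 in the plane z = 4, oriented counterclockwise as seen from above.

Let S be the flat disk x^2 + y^2 ≤ 25 in the plane z = 4, with upward unit normal n̂ = ẑ. By Stokes' theorem,

    ∮_C F · dr = ∬_S (∇ × F) · n̂ dS = ∬_D (curl F)_z dA,

where D is the disk x^2 + y^2 ≤ 25.

Compute the curl of F = (-21y, 42x, 21z):
    (∇ × F)_x = ∂F_z/∂y - ∂F_y/∂z = 0,
    (∇ × F)_y = ∂F_x/∂z - ∂F_z/∂x = 0,
    (∇ × F)_z = ∂F_y/∂x - ∂F_x/∂y = 63.

On z = 4, (curl F)_z = 63.

Convert to polar (x = r cos θ, y = r sin θ, dA = r dr dθ); the integrand becomes 63, so

    ∬_D (curl F)_z dA = ∫_0^{2π} ∫_0^{5} (63) · r dr dθ.

Inner (r from 0 to 5): 1575/2.
Outer (θ from 0 to 2π): 1575π.

Therefore ∮_C F · dr = 1575π.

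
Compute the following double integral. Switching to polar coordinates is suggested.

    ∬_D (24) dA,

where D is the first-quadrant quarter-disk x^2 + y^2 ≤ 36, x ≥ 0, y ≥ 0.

The region D is 0 ≤ r ≤ 6, 0 ≤ θ ≤ π/2 in polar coordinates, where x = r cos(θ), y = r sin(θ), and dA = r dr dθ.

Under the substitution, the integrand becomes 24, so

    ∬_D (24) dA = ∫_{0}^{π/2} ∫_{0}^{6} (24) · r dr dθ.

Inner integral (in r): ∫_{0}^{6} (24) · r dr = 432.

Outer integral (in θ): ∫_{0}^{π/2} (432) dθ = 216π.

Therefore ∬_D (24) dA = 216π.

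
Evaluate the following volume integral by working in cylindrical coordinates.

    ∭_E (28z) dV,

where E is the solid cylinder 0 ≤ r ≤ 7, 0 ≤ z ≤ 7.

In cylindrical coordinates, x = r cos(θ), y = r sin(θ), z = z, and dV = r dr dθ dz.

The integrand becomes 28z, so

    ∭_E (28z) dV = ∫_{0}^{2π} ∫_{0}^{7} ∫_{0}^{7} (28z) · r dz dr dθ.

Inner (z): 686r.
Middle (r from 0 to 7): 16807.
Outer (θ): 33614π.

Therefore the triple integral equals 33614π.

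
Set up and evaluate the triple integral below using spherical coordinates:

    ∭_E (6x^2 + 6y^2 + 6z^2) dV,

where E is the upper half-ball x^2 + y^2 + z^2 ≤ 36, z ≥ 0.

In spherical coordinates, x = ρ sin(φ) cos(θ), y = ρ sin(φ) sin(θ), z = ρ cos(φ), and dV = ρ^2 sin(φ) dρ dφ dθ.

The integrand becomes 6ρ^2, so

    ∭_E (6x^2 + 6y^2 + 6z^2) dV = ∫_{0}^{2π} ∫_{0}^{π/2} ∫_{0}^{6} (6ρ^2) · ρ^2 sin(φ) dρ dφ dθ.

Inner (ρ): 46656sin(φ)/5.
Middle (φ): 46656/5.
Outer (θ): 93312π/5.

Therefore the triple integral equals 93312π/5.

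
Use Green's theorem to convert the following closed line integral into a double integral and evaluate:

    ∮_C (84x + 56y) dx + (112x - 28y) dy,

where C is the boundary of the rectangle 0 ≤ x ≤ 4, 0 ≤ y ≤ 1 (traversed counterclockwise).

Green's theorem converts the closed line integral into a double integral over the enclosed region D:

    ∮_C P dx + Q dy = ∬_D (∂Q/∂x - ∂P/∂y) dA.

Here P = 84x + 56y, Q = 112x - 28y, so

    ∂Q/∂x = 112,    ∂P/∂y = 56,
    ∂Q/∂x - ∂P/∂y = 56.

D is the region 0 ≤ x ≤ 4, 0 ≤ y ≤ 1. Evaluating the double integral:

    ∬_D (56) dA = ∫_0^{4} ∫_0^{1} (56) dy dx.

Inner (y from 0 to 1): 56.
Outer (x from 0 to 4): 224.

Therefore ∮_C P dx + Q dy = 224.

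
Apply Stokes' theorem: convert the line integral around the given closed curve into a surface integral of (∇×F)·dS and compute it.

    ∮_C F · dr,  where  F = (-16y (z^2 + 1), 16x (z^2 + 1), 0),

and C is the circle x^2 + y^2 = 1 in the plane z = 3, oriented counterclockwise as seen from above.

Let S be the flat disk x^2 + y^2 ≤ 1 in the plane z = 3, with upward unit normal n̂ = ẑ. By Stokes' theorem,

    ∮_C F · dr = ∬_S (∇ × F) · n̂ dS = ∬_D (curl F)_z dA,

where D is the disk x^2 + y^2 ≤ 1.

Compute the curl of F = (-16y (z^2 + 1), 16x (z^2 + 1), 0):
    (∇ × F)_x = ∂F_z/∂y - ∂F_y/∂z = -32x z,
    (∇ × F)_y = ∂F_x/∂z - ∂F_z/∂x = -32y z,
    (∇ × F)_z = ∂F_y/∂x - ∂F_x/∂y = 32z^2 + 32.

On z = 3, (curl F)_z = 320.

Convert to polar (x = r cos θ, y = r sin θ, dA = r dr dθ); the integrand becomes 320, so

    ∬_D (curl F)_z dA = ∫_0^{2π} ∫_0^{1} (320) · r dr dθ.

Inner (r from 0 to 1): 160.
Outer (θ from 0 to 2π): 320π.

Therefore ∮_C F · dr = 320π.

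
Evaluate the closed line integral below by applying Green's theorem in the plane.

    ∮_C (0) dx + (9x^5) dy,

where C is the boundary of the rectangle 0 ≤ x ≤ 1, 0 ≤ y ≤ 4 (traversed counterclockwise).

Green's theorem converts the closed line integral into a double integral over the enclosed region D:

    ∮_C P dx + Q dy = ∬_D (∂Q/∂x - ∂P/∂y) dA.

Here P = 0, Q = 9x^5, so

    ∂Q/∂x = 45x^4,    ∂P/∂y = 0,
    ∂Q/∂x - ∂P/∂y = 45x^4.

D is the region 0 ≤ x ≤ 1, 0 ≤ y ≤ 4. Evaluating the double integral:

    ∬_D (45x^4) dA = ∫_0^{1} ∫_0^{4} (45x^4) dy dx.

Inner (y from 0 to 4): 180x^4.
Outer (x from 0 to 1): 36.

Therefore ∮_C P dx + Q dy = 36.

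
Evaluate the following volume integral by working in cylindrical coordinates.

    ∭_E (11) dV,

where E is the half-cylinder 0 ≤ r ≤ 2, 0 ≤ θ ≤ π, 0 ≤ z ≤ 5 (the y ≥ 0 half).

In cylindrical coordinates, x = r cos(θ), y = r sin(θ), z = z, and dV = r dr dθ dz.

The integrand becomes 11, so

    ∭_E (11) dV = ∫_{0}^{π} ∫_{0}^{2} ∫_{0}^{5} (11) · r dz dr dθ.

Inner (z): 55r.
Middle (r from 0 to 2): 110.
Outer (θ): 110π.

Therefore the triple integral equals 110π.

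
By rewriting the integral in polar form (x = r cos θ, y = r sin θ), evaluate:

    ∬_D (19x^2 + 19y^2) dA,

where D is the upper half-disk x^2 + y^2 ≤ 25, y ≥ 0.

The region D is 0 ≤ r ≤ 5, 0 ≤ θ ≤ π in polar coordinates, where x = r cos(θ), y = r sin(θ), and dA = r dr dθ.

Under the substitution, the integrand becomes 19r^2, so

    ∬_D (19x^2 + 19y^2) dA = ∫_{0}^{π} ∫_{0}^{5} (19r^2) · r dr dθ.

Inner integral (in r): ∫_{0}^{5} (19r^2) · r dr = 11875/4.

Outer integral (in θ): ∫_{0}^{π} (11875/4) dθ = 11875π/4.

Therefore ∬_D (19x^2 + 19y^2) dA = 11875π/4.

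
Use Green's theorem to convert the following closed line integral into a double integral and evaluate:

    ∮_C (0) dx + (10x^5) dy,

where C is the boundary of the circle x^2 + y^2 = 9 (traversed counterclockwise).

Green's theorem converts the closed line integral into a double integral over the enclosed region D:

    ∮_C P dx + Q dy = ∬_D (∂Q/∂x - ∂P/∂y) dA.

Here P = 0, Q = 10x^5, so

    ∂Q/∂x = 50x^4,    ∂P/∂y = 0,
    ∂Q/∂x - ∂P/∂y = 50x^4.

D is the region x^2 + y^2 ≤ 9. Evaluating the double integral:

In polar coordinates (x = r cos θ, y = r sin θ, dA = r dr dθ) the integrand becomes 50r^4cos(θ)^4, so

    ∬_D (50x^4) dA = ∫_0^{2π} ∫_0^{3} (50r^4cos(θ)^4) · r dr dθ.

Inner (r from 0 to 3): 6075cos(θ)^4.
Outer (θ from 0 to 2π): 18225π/4.

Therefore ∮_C P dx + Q dy = 18225π/4.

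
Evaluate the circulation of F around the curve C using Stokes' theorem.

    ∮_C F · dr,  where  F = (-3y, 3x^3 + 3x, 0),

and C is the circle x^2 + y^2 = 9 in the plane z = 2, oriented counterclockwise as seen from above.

Let S be the flat disk x^2 + y^2 ≤ 9 in the plane z = 2, with upward unit normal n̂ = ẑ. By Stokes' theorem,

    ∮_C F · dr = ∬_S (∇ × F) · n̂ dS = ∬_D (curl F)_z dA,

where D is the disk x^2 + y^2 ≤ 9.

Compute the curl of F = (-3y, 3x^3 + 3x, 0):
    (∇ × F)_x = ∂F_z/∂y - ∂F_y/∂z = 0,
    (∇ × F)_y = ∂F_x/∂z - ∂F_z/∂x = 0,
    (∇ × F)_z = ∂F_y/∂x - ∂F_x/∂y = 9x^2 + 6.

On z = 2, (curl F)_z = 9x^2 + 6.

Convert to polar (x = r cos θ, y = r sin θ, dA = r dr dθ); the integrand becomes 9r^2cos(θ)^2 + 6, so

    ∬_D (curl F)_z dA = ∫_0^{2π} ∫_0^{3} (9r^2cos(θ)^2 + 6) · r dr dθ.

Inner (r from 0 to 3): 729cos(θ)^2/4 + 27.
Outer (θ from 0 to 2π): 945π/4.

Therefore ∮_C F · dr = 945π/4.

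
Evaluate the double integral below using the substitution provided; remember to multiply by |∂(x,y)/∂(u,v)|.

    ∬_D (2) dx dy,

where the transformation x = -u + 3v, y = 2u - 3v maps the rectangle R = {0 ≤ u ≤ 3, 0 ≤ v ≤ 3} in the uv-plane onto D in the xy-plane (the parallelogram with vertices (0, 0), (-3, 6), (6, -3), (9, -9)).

Compute the Jacobian determinant of (x, y) with respect to (u, v):

    ∂(x,y)/∂(u,v) = | -1  3 | = (-1)(-3) - (3)(2) = -3.
                   | 2  -3 |

Its absolute value is |J| = 3 (the area scaling factor).

Substituting x = -u + 3v, y = 2u - 3v into the integrand,

    2 → 2,

so the integral becomes

    ∬_R (2) · |J| du dv = ∫_0^3 ∫_0^3 (6) dv du.

Inner (v): 18.
Outer (u): 54.

Therefore ∬_D (2) dx dy = 54.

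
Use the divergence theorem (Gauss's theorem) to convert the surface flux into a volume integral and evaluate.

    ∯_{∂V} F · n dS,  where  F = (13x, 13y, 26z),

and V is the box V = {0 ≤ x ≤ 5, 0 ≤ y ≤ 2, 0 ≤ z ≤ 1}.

By the divergence theorem,

    ∯_{∂V} F · n dS = ∭_V (∇ · F) dV.

Compute the divergence:
    ∇ · F = ∂F_x/∂x + ∂F_y/∂y + ∂F_z/∂z = 13 + 13 + 26 = 52.

V is a rectangular box, so dV = dx dy dz with 0 ≤ x ≤ 5, 0 ≤ y ≤ 2, 0 ≤ z ≤ 1.

Integrate (52) over V as an iterated integral:

    ∭_V (∇·F) dV = ∫_0^{5} ∫_0^{2} ∫_0^{1} (52) dz dy dx.

Inner (z from 0 to 1): 52.
Middle (y from 0 to 2): 104.
Outer (x from 0 to 5): 520.

Therefore ∯_{∂V} F · n dS = 520.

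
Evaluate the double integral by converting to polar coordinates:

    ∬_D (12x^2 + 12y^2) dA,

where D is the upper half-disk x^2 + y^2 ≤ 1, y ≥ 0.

The region D is 0 ≤ r ≤ 1, 0 ≤ θ ≤ π in polar coordinates, where x = r cos(θ), y = r sin(θ), and dA = r dr dθ.

Under the substitution, the integrand becomes 12r^2, so

    ∬_D (12x^2 + 12y^2) dA = ∫_{0}^{π} ∫_{0}^{1} (12r^2) · r dr dθ.

Inner integral (in r): ∫_{0}^{1} (12r^2) · r dr = 3.

Outer integral (in θ): ∫_{0}^{π} (3) dθ = 3π.

Therefore ∬_D (12x^2 + 12y^2) dA = 3π.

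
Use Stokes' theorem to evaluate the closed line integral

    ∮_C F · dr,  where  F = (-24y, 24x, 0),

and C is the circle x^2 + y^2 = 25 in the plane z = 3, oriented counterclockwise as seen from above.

Let S be the flat disk x^2 + y^2 ≤ 25 in the plane z = 3, with upward unit normal n̂ = ẑ. By Stokes' theorem,

    ∮_C F · dr = ∬_S (∇ × F) · n̂ dS = ∬_D (curl F)_z dA,

where D is the disk x^2 + y^2 ≤ 25.

Compute the curl of F = (-24y, 24x, 0):
    (∇ × F)_x = ∂F_z/∂y - ∂F_y/∂z = 0,
    (∇ × F)_y = ∂F_x/∂z - ∂F_z/∂x = 0,
    (∇ × F)_z = ∂F_y/∂x - ∂F_x/∂y = 48.

On z = 3, (curl F)_z = 48.

Convert to polar (x = r cos θ, y = r sin θ, dA = r dr dθ); the integrand becomes 48, so

    ∬_D (curl F)_z dA = ∫_0^{2π} ∫_0^{5} (48) · r dr dθ.

Inner (r from 0 to 5): 600.
Outer (θ from 0 to 2π): 1200π.

Therefore ∮_C F · dr = 1200π.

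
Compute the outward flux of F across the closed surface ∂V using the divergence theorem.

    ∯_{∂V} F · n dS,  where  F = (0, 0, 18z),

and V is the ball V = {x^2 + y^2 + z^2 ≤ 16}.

By the divergence theorem,

    ∯_{∂V} F · n dS = ∭_V (∇ · F) dV.

Compute the divergence:
    ∇ · F = ∂F_x/∂x + ∂F_y/∂y + ∂F_z/∂z = 0 + 0 + 18 = 18.

In spherical coordinates, x = ρ sin(φ) cos(θ), y = ρ sin(φ) sin(θ), z = ρ cos(φ), dV = ρ^2 sin(φ) dρ dφ dθ, with 0 ≤ ρ ≤ 4, 0 ≤ φ ≤ π, 0 ≤ θ ≤ 2π.

The integrand, after substitution and multiplying by the volume element, becomes (18) · ρ^2 sin(φ), so

    ∭_V (∇·F) dV = ∫_0^{2π} ∫_0^{π} ∫_0^{4} (18) · ρ^2 sin(φ) dρ dφ dθ.

Inner (ρ from 0 to 4): 384sin(φ).
Middle (φ from 0 to π): 768.
Outer (θ from 0 to 2π): 1536π.

Therefore ∯_{∂V} F · n dS = 1536π.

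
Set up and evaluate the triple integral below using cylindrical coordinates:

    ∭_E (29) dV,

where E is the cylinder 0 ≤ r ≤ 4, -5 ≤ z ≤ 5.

In cylindrical coordinates, x = r cos(θ), y = r sin(θ), z = z, and dV = r dr dθ dz.

The integrand becomes 29, so

    ∭_E (29) dV = ∫_{0}^{2π} ∫_{0}^{4} ∫_{-5}^{5} (29) · r dz dr dθ.

Inner (z): 290r.
Middle (r from 0 to 4): 2320.
Outer (θ): 4640π.

Therefore the triple integral equals 4640π.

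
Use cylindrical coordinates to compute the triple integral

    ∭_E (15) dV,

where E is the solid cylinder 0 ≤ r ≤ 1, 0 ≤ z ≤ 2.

In cylindrical coordinates, x = r cos(θ), y = r sin(θ), z = z, and dV = r dr dθ dz.

The integrand becomes 15, so

    ∭_E (15) dV = ∫_{0}^{2π} ∫_{0}^{1} ∫_{0}^{2} (15) · r dz dr dθ.

Inner (z): 30r.
Middle (r from 0 to 1): 15.
Outer (θ): 30π.

Therefore the triple integral equals 30π.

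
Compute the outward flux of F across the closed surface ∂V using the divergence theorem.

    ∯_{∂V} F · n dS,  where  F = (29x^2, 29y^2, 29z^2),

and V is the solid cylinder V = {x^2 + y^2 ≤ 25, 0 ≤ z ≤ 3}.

By the divergence theorem,

    ∯_{∂V} F · n dS = ∭_V (∇ · F) dV.

Compute the divergence:
    ∇ · F = ∂F_x/∂x + ∂F_y/∂y + ∂F_z/∂z = 58x + 58y + 58z.

In cylindrical coordinates, x = r cos(θ), y = r sin(θ), z = z, dV = r dr dθ dz, with 0 ≤ r ≤ 5, 0 ≤ θ ≤ 2π, 0 ≤ z ≤ 3.

The integrand, after substitution and multiplying by the volume element, becomes (58sqrt(2)r sin(θ + π/4) + 58z) · r, so

    ∭_V (∇·F) dV = ∫_0^{2π} ∫_0^{5} ∫_0^{3} (58sqrt(2)r sin(θ + π/4) + 58z) · r dz dr dθ.

Inner (z from 0 to 3): 87r (2sqrt(2)r sin(θ + π/4) + 3).
Middle (r from 0 to 5): 7250sqrt(2)sin(θ + π/4) + 6525/2.
Outer (θ from 0 to 2π): 6525π.

Therefore ∯_{∂V} F · n dS = 6525π.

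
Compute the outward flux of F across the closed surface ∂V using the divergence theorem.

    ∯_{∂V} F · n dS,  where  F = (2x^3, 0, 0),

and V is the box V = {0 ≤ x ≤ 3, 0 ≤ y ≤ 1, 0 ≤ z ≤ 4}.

By the divergence theorem,

    ∯_{∂V} F · n dS = ∭_V (∇ · F) dV.

Compute the divergence:
    ∇ · F = ∂F_x/∂x + ∂F_y/∂y + ∂F_z/∂z = 6x^2 + 0 + 0 = 6x^2.

V is a rectangular box, so dV = dx dy dz with 0 ≤ x ≤ 3, 0 ≤ y ≤ 1, 0 ≤ z ≤ 4.

Integrate (6x^2) over V as an iterated integral:

    ∭_V (∇·F) dV = ∫_0^{3} ∫_0^{1} ∫_0^{4} (6x^2) dz dy dx.

Inner (z from 0 to 4): 24x^2.
Middle (y from 0 to 1): 24x^2.
Outer (x from 0 to 3): 216.

Therefore ∯_{∂V} F · n dS = 216.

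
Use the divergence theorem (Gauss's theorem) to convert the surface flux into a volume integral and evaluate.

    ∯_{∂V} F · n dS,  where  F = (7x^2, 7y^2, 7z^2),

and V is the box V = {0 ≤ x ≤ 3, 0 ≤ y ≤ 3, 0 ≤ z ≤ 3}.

By the divergence theorem,

    ∯_{∂V} F · n dS = ∭_V (∇ · F) dV.

Compute the divergence:
    ∇ · F = ∂F_x/∂x + ∂F_y/∂y + ∂F_z/∂z = 14x + 14y + 14z.

V is a rectangular box, so dV = dx dy dz with 0 ≤ x ≤ 3, 0 ≤ y ≤ 3, 0 ≤ z ≤ 3.

Integrate (14x + 14y + 14z) over V as an iterated integral:

    ∭_V (∇·F) dV = ∫_0^{3} ∫_0^{3} ∫_0^{3} (14x + 14y + 14z) dz dy dx.

Inner (z from 0 to 3): 42x + 42y + 63.
Middle (y from 0 to 3): 126x + 378.
Outer (x from 0 to 3): 1701.

Therefore ∯_{∂V} F · n dS = 1701.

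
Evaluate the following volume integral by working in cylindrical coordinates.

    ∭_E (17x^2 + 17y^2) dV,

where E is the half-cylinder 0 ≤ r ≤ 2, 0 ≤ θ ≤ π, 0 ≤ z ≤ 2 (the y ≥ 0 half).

In cylindrical coordinates, x = r cos(θ), y = r sin(θ), z = z, and dV = r dr dθ dz.

The integrand becomes 17r^2, so

    ∭_E (17x^2 + 17y^2) dV = ∫_{0}^{π} ∫_{0}^{2} ∫_{0}^{2} (17r^2) · r dz dr dθ.

Inner (z): 34r^3.
Middle (r from 0 to 2): 136.
Outer (θ): 136π.

Therefore the triple integral equals 136π.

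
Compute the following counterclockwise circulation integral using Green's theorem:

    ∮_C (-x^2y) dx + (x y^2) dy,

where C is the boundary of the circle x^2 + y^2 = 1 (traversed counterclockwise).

Green's theorem converts the closed line integral into a double integral over the enclosed region D:

    ∮_C P dx + Q dy = ∬_D (∂Q/∂x - ∂P/∂y) dA.

Here P = -x^2y, Q = x y^2, so

    ∂Q/∂x = y^2,    ∂P/∂y = -x^2,
    ∂Q/∂x - ∂P/∂y = x^2 + y^2.

D is the region x^2 + y^2 ≤ 1. Evaluating the double integral:

In polar coordinates (x = r cos θ, y = r sin θ, dA = r dr dθ) the integrand becomes r^2, so

    ∬_D (x^2 + y^2) dA = ∫_0^{2π} ∫_0^{1} (r^2) · r dr dθ.

Inner (r from 0 to 1): 1/4.
Outer (θ from 0 to 2π): π/2.

Therefore ∮_C P dx + Q dy = π/2.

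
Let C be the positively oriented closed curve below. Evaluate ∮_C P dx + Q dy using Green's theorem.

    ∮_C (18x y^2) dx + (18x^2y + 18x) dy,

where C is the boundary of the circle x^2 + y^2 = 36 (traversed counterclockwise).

Green's theorem converts the closed line integral into a double integral over the enclosed region D:

    ∮_C P dx + Q dy = ∬_D (∂Q/∂x - ∂P/∂y) dA.

Here P = 18x y^2, Q = 18x^2y + 18x, so

    ∂Q/∂x = 36x y + 18,    ∂P/∂y = 36x y,
    ∂Q/∂x - ∂P/∂y = 18.

D is the region x^2 + y^2 ≤ 36. Evaluating the double integral:

In polar coordinates (x = r cos θ, y = r sin θ, dA = r dr dθ) the integrand becomes 18, so

    ∬_D (18) dA = ∫_0^{2π} ∫_0^{6} (18) · r dr dθ.

Inner (r from 0 to 6): 324.
Outer (θ from 0 to 2π): 648π.

Therefore ∮_C P dx + Q dy = 648π.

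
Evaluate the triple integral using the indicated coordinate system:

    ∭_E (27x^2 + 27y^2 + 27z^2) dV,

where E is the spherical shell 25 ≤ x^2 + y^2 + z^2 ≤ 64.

In spherical coordinates, x = ρ sin(φ) cos(θ), y = ρ sin(φ) sin(θ), z = ρ cos(φ), and dV = ρ^2 sin(φ) dρ dφ dθ.

The integrand becomes 27ρ^2, so

    ∭_E (27x^2 + 27y^2 + 27z^2) dV = ∫_{0}^{2π} ∫_{0}^{π} ∫_{5}^{8} (27ρ^2) · ρ^2 sin(φ) dρ dφ dθ.

Inner (ρ): 800361sin(φ)/5.
Middle (φ): 1600722/5.
Outer (θ): 3201444π/5.

Therefore the triple integral equals 3201444π/5.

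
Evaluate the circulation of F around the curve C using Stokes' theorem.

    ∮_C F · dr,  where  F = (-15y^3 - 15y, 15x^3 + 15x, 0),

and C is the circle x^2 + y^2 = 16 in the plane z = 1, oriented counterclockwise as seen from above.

Let S be the flat disk x^2 + y^2 ≤ 16 in the plane z = 1, with upward unit normal n̂ = ẑ. By Stokes' theorem,

    ∮_C F · dr = ∬_S (∇ × F) · n̂ dS = ∬_D (curl F)_z dA,

where D is the disk x^2 + y^2 ≤ 16.

Compute the curl of F = (-15y^3 - 15y, 15x^3 + 15x, 0):
    (∇ × F)_x = ∂F_z/∂y - ∂F_y/∂z = 0,
    (∇ × F)_y = ∂F_x/∂z - ∂F_z/∂x = 0,
    (∇ × F)_z = ∂F_y/∂x - ∂F_x/∂y = 45x^2 + 45y^2 + 30.

On z = 1, (curl F)_z = 45x^2 + 45y^2 + 30.

Convert to polar (x = r cos θ, y = r sin θ, dA = r dr dθ); the integrand becomes 45r^2 + 30, so

    ∬_D (curl F)_z dA = ∫_0^{2π} ∫_0^{4} (45r^2 + 30) · r dr dθ.

Inner (r from 0 to 4): 3120.
Outer (θ from 0 to 2π): 6240π.

Therefore ∮_C F · dr = 6240π.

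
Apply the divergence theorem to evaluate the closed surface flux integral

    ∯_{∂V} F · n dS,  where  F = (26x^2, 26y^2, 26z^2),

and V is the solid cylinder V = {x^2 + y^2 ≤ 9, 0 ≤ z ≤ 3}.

By the divergence theorem,

    ∯_{∂V} F · n dS = ∭_V (∇ · F) dV.

Compute the divergence:
    ∇ · F = ∂F_x/∂x + ∂F_y/∂y + ∂F_z/∂z = 52x + 52y + 52z.

In cylindrical coordinates, x = r cos(θ), y = r sin(θ), z = z, dV = r dr dθ dz, with 0 ≤ r ≤ 3, 0 ≤ θ ≤ 2π, 0 ≤ z ≤ 3.

The integrand, after substitution and multiplying by the volume element, becomes (52sqrt(2)r sin(θ + π/4) + 52z) · r, so

    ∭_V (∇·F) dV = ∫_0^{2π} ∫_0^{3} ∫_0^{3} (52sqrt(2)r sin(θ + π/4) + 52z) · r dz dr dθ.

Inner (z from 0 to 3): 78r (2sqrt(2)r sin(θ + π/4) + 3).
Middle (r from 0 to 3): 1404sqrt(2)sin(θ + π/4) + 1053.
Outer (θ from 0 to 2π): 2106π.

Therefore ∯_{∂V} F · n dS = 2106π.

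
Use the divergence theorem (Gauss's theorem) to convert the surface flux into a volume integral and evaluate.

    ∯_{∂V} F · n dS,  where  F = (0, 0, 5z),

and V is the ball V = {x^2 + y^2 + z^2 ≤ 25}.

By the divergence theorem,

    ∯_{∂V} F · n dS = ∭_V (∇ · F) dV.

Compute the divergence:
    ∇ · F = ∂F_x/∂x + ∂F_y/∂y + ∂F_z/∂z = 0 + 0 + 5 = 5.

In spherical coordinates, x = ρ sin(φ) cos(θ), y = ρ sin(φ) sin(θ), z = ρ cos(φ), dV = ρ^2 sin(φ) dρ dφ dθ, with 0 ≤ ρ ≤ 5, 0 ≤ φ ≤ π, 0 ≤ θ ≤ 2π.

The integrand, after substitution and multiplying by the volume element, becomes (5) · ρ^2 sin(φ), so

    ∭_V (∇·F) dV = ∫_0^{2π} ∫_0^{π} ∫_0^{5} (5) · ρ^2 sin(φ) dρ dφ dθ.

Inner (ρ from 0 to 5): 625sin(φ)/3.
Middle (φ from 0 to π): 1250/3.
Outer (θ from 0 to 2π): 2500π/3.

Therefore ∯_{∂V} F · n dS = 2500π/3.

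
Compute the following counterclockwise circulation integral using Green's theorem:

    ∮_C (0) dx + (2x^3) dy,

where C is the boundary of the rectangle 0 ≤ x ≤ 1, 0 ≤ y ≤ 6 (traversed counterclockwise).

Green's theorem converts the closed line integral into a double integral over the enclosed region D:

    ∮_C P dx + Q dy = ∬_D (∂Q/∂x - ∂P/∂y) dA.

Here P = 0, Q = 2x^3, so

    ∂Q/∂x = 6x^2,    ∂P/∂y = 0,
    ∂Q/∂x - ∂P/∂y = 6x^2.

D is the region 0 ≤ x ≤ 1, 0 ≤ y ≤ 6. Evaluating the double integral:

    ∬_D (6x^2) dA = ∫_0^{1} ∫_0^{6} (6x^2) dy dx.

Inner (y from 0 to 6): 36x^2.
Outer (x from 0 to 1): 12.

Therefore ∮_C P dx + Q dy = 12.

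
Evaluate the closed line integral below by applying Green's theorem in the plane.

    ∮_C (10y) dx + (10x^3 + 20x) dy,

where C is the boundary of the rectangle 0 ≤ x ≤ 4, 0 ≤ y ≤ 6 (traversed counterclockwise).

Green's theorem converts the closed line integral into a double integral over the enclosed region D:

    ∮_C P dx + Q dy = ∬_D (∂Q/∂x - ∂P/∂y) dA.

Here P = 10y, Q = 10x^3 + 20x, so

    ∂Q/∂x = 30x^2 + 20,    ∂P/∂y = 10,
    ∂Q/∂x - ∂P/∂y = 30x^2 + 10.

D is the region 0 ≤ x ≤ 4, 0 ≤ y ≤ 6. Evaluating the double integral:

    ∬_D (30x^2 + 10) dA = ∫_0^{4} ∫_0^{6} (30x^2 + 10) dy dx.

Inner (y from 0 to 6): 180x^2 + 60.
Outer (x from 0 to 4): 4080.

Therefore ∮_C P dx + Q dy = 4080.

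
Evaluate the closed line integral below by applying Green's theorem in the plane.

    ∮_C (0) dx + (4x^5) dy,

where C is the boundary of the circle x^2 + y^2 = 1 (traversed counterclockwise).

Green's theorem converts the closed line integral into a double integral over the enclosed region D:

    ∮_C P dx + Q dy = ∬_D (∂Q/∂x - ∂P/∂y) dA.

Here P = 0, Q = 4x^5, so

    ∂Q/∂x = 20x^4,    ∂P/∂y = 0,
    ∂Q/∂x - ∂P/∂y = 20x^4.

D is the region x^2 + y^2 ≤ 1. Evaluating the double integral:

In polar coordinates (x = r cos θ, y = r sin θ, dA = r dr dθ) the integrand becomes 20r^4cos(θ)^4, so

    ∬_D (20x^4) dA = ∫_0^{2π} ∫_0^{1} (20r^4cos(θ)^4) · r dr dθ.

Inner (r from 0 to 1): 10cos(θ)^4/3.
Outer (θ from 0 to 2π): 5π/2.

Therefore ∮_C P dx + Q dy = 5π/2.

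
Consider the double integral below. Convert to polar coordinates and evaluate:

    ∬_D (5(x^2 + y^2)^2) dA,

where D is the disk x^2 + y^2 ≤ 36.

The region D is 0 ≤ r ≤ 6, 0 ≤ θ ≤ 2π in polar coordinates, where x = r cos(θ), y = r sin(θ), and dA = r dr dθ.

Under the substitution, the integrand becomes 5r^4, so

    ∬_D (5(x^2 + y^2)^2) dA = ∫_{0}^{2π} ∫_{0}^{6} (5r^4) · r dr dθ.

Inner integral (in r): ∫_{0}^{6} (5r^4) · r dr = 38880.

Outer integral (in θ): ∫_{0}^{2π} (38880) dθ = 77760π.

Therefore ∬_D (5(x^2 + y^2)^2) dA = 77760π.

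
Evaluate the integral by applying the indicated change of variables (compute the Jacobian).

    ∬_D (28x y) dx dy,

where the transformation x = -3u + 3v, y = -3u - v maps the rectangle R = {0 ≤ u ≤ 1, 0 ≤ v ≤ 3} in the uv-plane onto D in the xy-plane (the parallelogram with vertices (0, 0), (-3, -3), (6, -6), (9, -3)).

Compute the Jacobian determinant of (x, y) with respect to (u, v):

    ∂(x,y)/∂(u,v) = | -3  3 | = (-3)(-1) - (3)(-3) = 12.
                   | -3  -1 |

Its absolute value is |J| = 12 (the area scaling factor).

Substituting x = -3u + 3v, y = -3u - v into the integrand,

    28x y → 252u^2 - 168u v - 84v^2,

so the integral becomes

    ∬_R (252u^2 - 168u v - 84v^2) · |J| du dv = ∫_0^1 ∫_0^3 (3024u^2 - 2016u v - 1008v^2) dv du.

Inner (v): 9072u^2 - 9072u - 9072.
Outer (u): -10584.

Therefore ∬_D (28x y) dx dy = -10584.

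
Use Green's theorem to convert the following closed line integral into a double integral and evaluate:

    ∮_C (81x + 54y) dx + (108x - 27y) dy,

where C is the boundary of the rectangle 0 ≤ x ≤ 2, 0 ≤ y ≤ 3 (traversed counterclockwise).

Green's theorem converts the closed line integral into a double integral over the enclosed region D:

    ∮_C P dx + Q dy = ∬_D (∂Q/∂x - ∂P/∂y) dA.

Here P = 81x + 54y, Q = 108x - 27y, so

    ∂Q/∂x = 108,    ∂P/∂y = 54,
    ∂Q/∂x - ∂P/∂y = 54.

D is the region 0 ≤ x ≤ 2, 0 ≤ y ≤ 3. Evaluating the double integral:

    ∬_D (54) dA = ∫_0^{2} ∫_0^{3} (54) dy dx.

Inner (y from 0 to 3): 162.
Outer (x from 0 to 2): 324.

Therefore ∮_C P dx + Q dy = 324.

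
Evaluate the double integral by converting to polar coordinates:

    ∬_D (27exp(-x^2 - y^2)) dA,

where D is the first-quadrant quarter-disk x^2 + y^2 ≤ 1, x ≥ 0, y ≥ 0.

The region D is 0 ≤ r ≤ 1, 0 ≤ θ ≤ π/2 in polar coordinates, where x = r cos(θ), y = r sin(θ), and dA = r dr dθ.

Under the substitution, the integrand becomes 27exp(-r^2), so

    ∬_D (27exp(-x^2 - y^2)) dA = ∫_{0}^{π/2} ∫_{0}^{1} (27exp(-r^2)) · r dr dθ.

Inner integral (in r): ∫_{0}^{1} (27exp(-r^2)) · r dr = 27/2 - 27exp(-1)/2.

Outer integral (in θ): ∫_{0}^{π/2} (27/2 - 27exp(-1)/2) dθ = -27π (1 - e)exp(-1)/4.

Therefore ∬_D (27exp(-x^2 - y^2)) dA = -27π (1 - e)exp(-1)/4.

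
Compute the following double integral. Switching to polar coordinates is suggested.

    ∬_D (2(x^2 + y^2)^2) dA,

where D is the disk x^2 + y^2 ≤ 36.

The region D is 0 ≤ r ≤ 6, 0 ≤ θ ≤ 2π in polar coordinates, where x = r cos(θ), y = r sin(θ), and dA = r dr dθ.

Under the substitution, the integrand becomes 2r^4, so

    ∬_D (2(x^2 + y^2)^2) dA = ∫_{0}^{2π} ∫_{0}^{6} (2r^4) · r dr dθ.

Inner integral (in r): ∫_{0}^{6} (2r^4) · r dr = 15552.

Outer integral (in θ): ∫_{0}^{2π} (15552) dθ = 31104π.

Therefore ∬_D (2(x^2 + y^2)^2) dA = 31104π.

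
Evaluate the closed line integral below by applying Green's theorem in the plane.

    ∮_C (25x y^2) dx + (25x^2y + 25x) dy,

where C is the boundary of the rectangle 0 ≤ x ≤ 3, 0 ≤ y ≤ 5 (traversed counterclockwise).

Green's theorem converts the closed line integral into a double integral over the enclosed region D:

    ∮_C P dx + Q dy = ∬_D (∂Q/∂x - ∂P/∂y) dA.

Here P = 25x y^2, Q = 25x^2y + 25x, so

    ∂Q/∂x = 50x y + 25,    ∂P/∂y = 50x y,
    ∂Q/∂x - ∂P/∂y = 25.

D is the region 0 ≤ x ≤ 3, 0 ≤ y ≤ 5. Evaluating the double integral:

    ∬_D (25) dA = ∫_0^{3} ∫_0^{5} (25) dy dx.

Inner (y from 0 to 5): 125.
Outer (x from 0 to 3): 375.

Therefore ∮_C P dx + Q dy = 375.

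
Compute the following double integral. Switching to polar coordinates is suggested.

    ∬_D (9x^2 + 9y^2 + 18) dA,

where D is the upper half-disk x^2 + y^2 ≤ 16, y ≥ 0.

The region D is 0 ≤ r ≤ 4, 0 ≤ θ ≤ π in polar coordinates, where x = r cos(θ), y = r sin(θ), and dA = r dr dθ.

Under the substitution, the integrand becomes 9r^2 + 18, so

    ∬_D (9x^2 + 9y^2 + 18) dA = ∫_{0}^{π} ∫_{0}^{4} (9r^2 + 18) · r dr dθ.

Inner integral (in r): ∫_{0}^{4} (9r^2 + 18) · r dr = 720.

Outer integral (in θ): ∫_{0}^{π} (720) dθ = 720π.

Therefore ∬_D (9x^2 + 9y^2 + 18) dA = 720π.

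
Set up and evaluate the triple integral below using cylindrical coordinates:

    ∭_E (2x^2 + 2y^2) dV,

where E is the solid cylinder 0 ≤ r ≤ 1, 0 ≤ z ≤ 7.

In cylindrical coordinates, x = r cos(θ), y = r sin(θ), z = z, and dV = r dr dθ dz.

The integrand becomes 2r^2, so

    ∭_E (2x^2 + 2y^2) dV = ∫_{0}^{2π} ∫_{0}^{1} ∫_{0}^{7} (2r^2) · r dz dr dθ.

Inner (z): 14r^3.
Middle (r from 0 to 1): 7/2.
Outer (θ): 7π.

Therefore the triple integral equals 7π.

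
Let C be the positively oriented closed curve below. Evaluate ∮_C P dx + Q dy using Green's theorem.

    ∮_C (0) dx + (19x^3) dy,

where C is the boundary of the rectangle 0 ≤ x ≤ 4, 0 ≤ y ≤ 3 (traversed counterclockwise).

Green's theorem converts the closed line integral into a double integral over the enclosed region D:

    ∮_C P dx + Q dy = ∬_D (∂Q/∂x - ∂P/∂y) dA.

Here P = 0, Q = 19x^3, so

    ∂Q/∂x = 57x^2,    ∂P/∂y = 0,
    ∂Q/∂x - ∂P/∂y = 57x^2.

D is the region 0 ≤ x ≤ 4, 0 ≤ y ≤ 3. Evaluating the double integral:

    ∬_D (57x^2) dA = ∫_0^{4} ∫_0^{3} (57x^2) dy dx.

Inner (y from 0 to 3): 171x^2.
Outer (x from 0 to 4): 3648.

Therefore ∮_C P dx + Q dy = 3648.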